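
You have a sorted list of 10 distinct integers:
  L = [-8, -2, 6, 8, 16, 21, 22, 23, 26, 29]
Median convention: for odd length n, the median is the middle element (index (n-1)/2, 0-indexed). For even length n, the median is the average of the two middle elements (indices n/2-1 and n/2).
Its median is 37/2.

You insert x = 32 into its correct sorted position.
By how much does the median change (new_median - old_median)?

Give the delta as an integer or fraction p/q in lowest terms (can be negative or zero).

Old median = 37/2
After inserting x = 32: new sorted = [-8, -2, 6, 8, 16, 21, 22, 23, 26, 29, 32]
New median = 21
Delta = 21 - 37/2 = 5/2

Answer: 5/2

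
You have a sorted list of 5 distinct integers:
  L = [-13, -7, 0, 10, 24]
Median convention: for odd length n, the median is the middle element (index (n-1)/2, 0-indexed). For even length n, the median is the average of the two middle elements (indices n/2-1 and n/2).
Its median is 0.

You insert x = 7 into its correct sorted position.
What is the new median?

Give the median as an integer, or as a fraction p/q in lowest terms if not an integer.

Old list (sorted, length 5): [-13, -7, 0, 10, 24]
Old median = 0
Insert x = 7
Old length odd (5). Middle was index 2 = 0.
New length even (6). New median = avg of two middle elements.
x = 7: 3 elements are < x, 2 elements are > x.
New sorted list: [-13, -7, 0, 7, 10, 24]
New median = 7/2

Answer: 7/2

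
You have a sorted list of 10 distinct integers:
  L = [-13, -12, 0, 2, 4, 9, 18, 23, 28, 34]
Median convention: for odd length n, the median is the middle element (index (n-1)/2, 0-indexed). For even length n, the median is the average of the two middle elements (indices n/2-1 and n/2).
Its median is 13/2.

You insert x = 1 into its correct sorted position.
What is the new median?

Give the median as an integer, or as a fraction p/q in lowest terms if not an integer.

Answer: 4

Derivation:
Old list (sorted, length 10): [-13, -12, 0, 2, 4, 9, 18, 23, 28, 34]
Old median = 13/2
Insert x = 1
Old length even (10). Middle pair: indices 4,5 = 4,9.
New length odd (11). New median = single middle element.
x = 1: 3 elements are < x, 7 elements are > x.
New sorted list: [-13, -12, 0, 1, 2, 4, 9, 18, 23, 28, 34]
New median = 4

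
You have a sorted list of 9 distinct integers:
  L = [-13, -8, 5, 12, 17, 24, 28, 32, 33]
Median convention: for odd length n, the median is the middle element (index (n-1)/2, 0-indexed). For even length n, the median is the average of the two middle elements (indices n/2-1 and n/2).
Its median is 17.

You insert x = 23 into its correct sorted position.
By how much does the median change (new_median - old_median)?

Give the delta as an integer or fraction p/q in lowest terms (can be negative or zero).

Answer: 3

Derivation:
Old median = 17
After inserting x = 23: new sorted = [-13, -8, 5, 12, 17, 23, 24, 28, 32, 33]
New median = 20
Delta = 20 - 17 = 3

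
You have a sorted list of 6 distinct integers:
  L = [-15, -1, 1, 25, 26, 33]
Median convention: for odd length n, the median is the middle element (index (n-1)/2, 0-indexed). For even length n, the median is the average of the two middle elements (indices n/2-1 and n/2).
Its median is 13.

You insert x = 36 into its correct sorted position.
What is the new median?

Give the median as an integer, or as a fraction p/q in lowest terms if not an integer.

Old list (sorted, length 6): [-15, -1, 1, 25, 26, 33]
Old median = 13
Insert x = 36
Old length even (6). Middle pair: indices 2,3 = 1,25.
New length odd (7). New median = single middle element.
x = 36: 6 elements are < x, 0 elements are > x.
New sorted list: [-15, -1, 1, 25, 26, 33, 36]
New median = 25

Answer: 25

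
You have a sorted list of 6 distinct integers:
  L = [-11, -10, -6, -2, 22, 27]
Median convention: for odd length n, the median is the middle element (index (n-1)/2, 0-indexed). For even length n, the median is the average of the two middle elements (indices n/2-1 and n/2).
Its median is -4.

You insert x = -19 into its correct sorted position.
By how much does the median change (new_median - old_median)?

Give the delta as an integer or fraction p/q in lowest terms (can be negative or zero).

Old median = -4
After inserting x = -19: new sorted = [-19, -11, -10, -6, -2, 22, 27]
New median = -6
Delta = -6 - -4 = -2

Answer: -2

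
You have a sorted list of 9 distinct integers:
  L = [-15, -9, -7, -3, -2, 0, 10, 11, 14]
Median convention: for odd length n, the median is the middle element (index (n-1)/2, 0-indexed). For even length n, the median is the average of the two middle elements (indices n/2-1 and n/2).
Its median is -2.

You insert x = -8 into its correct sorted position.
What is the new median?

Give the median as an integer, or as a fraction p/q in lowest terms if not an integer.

Old list (sorted, length 9): [-15, -9, -7, -3, -2, 0, 10, 11, 14]
Old median = -2
Insert x = -8
Old length odd (9). Middle was index 4 = -2.
New length even (10). New median = avg of two middle elements.
x = -8: 2 elements are < x, 7 elements are > x.
New sorted list: [-15, -9, -8, -7, -3, -2, 0, 10, 11, 14]
New median = -5/2

Answer: -5/2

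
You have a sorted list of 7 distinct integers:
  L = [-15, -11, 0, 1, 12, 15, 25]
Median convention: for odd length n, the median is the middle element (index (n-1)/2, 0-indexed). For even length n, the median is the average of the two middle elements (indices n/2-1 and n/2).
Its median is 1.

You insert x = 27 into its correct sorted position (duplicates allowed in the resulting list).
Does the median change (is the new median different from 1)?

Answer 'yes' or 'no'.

Answer: yes

Derivation:
Old median = 1
Insert x = 27
New median = 13/2
Changed? yes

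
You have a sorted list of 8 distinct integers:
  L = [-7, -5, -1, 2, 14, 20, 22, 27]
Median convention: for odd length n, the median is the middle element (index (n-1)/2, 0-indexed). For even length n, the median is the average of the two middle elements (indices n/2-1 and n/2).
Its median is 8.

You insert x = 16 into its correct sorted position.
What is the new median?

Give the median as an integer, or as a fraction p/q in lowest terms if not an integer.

Old list (sorted, length 8): [-7, -5, -1, 2, 14, 20, 22, 27]
Old median = 8
Insert x = 16
Old length even (8). Middle pair: indices 3,4 = 2,14.
New length odd (9). New median = single middle element.
x = 16: 5 elements are < x, 3 elements are > x.
New sorted list: [-7, -5, -1, 2, 14, 16, 20, 22, 27]
New median = 14

Answer: 14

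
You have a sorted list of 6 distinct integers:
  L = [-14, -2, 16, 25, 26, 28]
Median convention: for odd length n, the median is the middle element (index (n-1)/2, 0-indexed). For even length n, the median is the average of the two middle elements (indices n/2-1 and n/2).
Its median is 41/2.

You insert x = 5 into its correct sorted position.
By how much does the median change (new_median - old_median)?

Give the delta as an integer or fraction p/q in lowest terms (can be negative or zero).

Answer: -9/2

Derivation:
Old median = 41/2
After inserting x = 5: new sorted = [-14, -2, 5, 16, 25, 26, 28]
New median = 16
Delta = 16 - 41/2 = -9/2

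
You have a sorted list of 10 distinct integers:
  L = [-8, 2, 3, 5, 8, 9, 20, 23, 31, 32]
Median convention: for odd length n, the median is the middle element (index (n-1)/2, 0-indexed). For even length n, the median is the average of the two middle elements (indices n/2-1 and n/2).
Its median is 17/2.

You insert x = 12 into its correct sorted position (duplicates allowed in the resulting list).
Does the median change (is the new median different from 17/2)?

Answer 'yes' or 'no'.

Answer: yes

Derivation:
Old median = 17/2
Insert x = 12
New median = 9
Changed? yes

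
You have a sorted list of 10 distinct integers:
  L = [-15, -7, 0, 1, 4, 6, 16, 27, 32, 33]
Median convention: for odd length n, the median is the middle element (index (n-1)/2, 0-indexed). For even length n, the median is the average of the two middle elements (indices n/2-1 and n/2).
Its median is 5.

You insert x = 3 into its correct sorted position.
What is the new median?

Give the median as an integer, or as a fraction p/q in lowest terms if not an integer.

Old list (sorted, length 10): [-15, -7, 0, 1, 4, 6, 16, 27, 32, 33]
Old median = 5
Insert x = 3
Old length even (10). Middle pair: indices 4,5 = 4,6.
New length odd (11). New median = single middle element.
x = 3: 4 elements are < x, 6 elements are > x.
New sorted list: [-15, -7, 0, 1, 3, 4, 6, 16, 27, 32, 33]
New median = 4

Answer: 4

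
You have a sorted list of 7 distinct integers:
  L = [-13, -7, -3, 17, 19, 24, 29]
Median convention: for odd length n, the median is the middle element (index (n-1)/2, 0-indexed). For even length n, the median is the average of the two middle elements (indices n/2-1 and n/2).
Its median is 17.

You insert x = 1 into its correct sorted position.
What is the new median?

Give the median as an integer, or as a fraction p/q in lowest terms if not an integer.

Old list (sorted, length 7): [-13, -7, -3, 17, 19, 24, 29]
Old median = 17
Insert x = 1
Old length odd (7). Middle was index 3 = 17.
New length even (8). New median = avg of two middle elements.
x = 1: 3 elements are < x, 4 elements are > x.
New sorted list: [-13, -7, -3, 1, 17, 19, 24, 29]
New median = 9

Answer: 9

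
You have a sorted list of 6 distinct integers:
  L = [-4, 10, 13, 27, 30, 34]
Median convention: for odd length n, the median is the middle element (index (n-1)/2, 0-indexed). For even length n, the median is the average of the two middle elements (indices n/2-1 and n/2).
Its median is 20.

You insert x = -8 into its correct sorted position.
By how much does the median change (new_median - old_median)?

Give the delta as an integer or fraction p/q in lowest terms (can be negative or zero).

Answer: -7

Derivation:
Old median = 20
After inserting x = -8: new sorted = [-8, -4, 10, 13, 27, 30, 34]
New median = 13
Delta = 13 - 20 = -7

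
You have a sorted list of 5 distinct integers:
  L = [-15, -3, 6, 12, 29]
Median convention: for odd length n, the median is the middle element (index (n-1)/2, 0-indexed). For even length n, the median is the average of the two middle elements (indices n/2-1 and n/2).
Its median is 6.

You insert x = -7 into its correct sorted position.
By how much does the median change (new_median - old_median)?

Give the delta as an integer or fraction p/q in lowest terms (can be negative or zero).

Answer: -9/2

Derivation:
Old median = 6
After inserting x = -7: new sorted = [-15, -7, -3, 6, 12, 29]
New median = 3/2
Delta = 3/2 - 6 = -9/2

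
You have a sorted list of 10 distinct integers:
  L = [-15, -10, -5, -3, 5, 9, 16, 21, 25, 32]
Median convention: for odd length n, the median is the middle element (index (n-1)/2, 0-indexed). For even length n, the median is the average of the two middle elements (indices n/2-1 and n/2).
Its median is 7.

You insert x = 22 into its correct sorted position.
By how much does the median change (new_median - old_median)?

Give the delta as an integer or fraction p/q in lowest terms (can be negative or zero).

Answer: 2

Derivation:
Old median = 7
After inserting x = 22: new sorted = [-15, -10, -5, -3, 5, 9, 16, 21, 22, 25, 32]
New median = 9
Delta = 9 - 7 = 2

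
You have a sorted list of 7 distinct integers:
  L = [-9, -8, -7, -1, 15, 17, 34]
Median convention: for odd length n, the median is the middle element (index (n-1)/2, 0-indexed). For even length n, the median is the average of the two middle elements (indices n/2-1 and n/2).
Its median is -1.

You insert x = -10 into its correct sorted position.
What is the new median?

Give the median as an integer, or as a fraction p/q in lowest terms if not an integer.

Old list (sorted, length 7): [-9, -8, -7, -1, 15, 17, 34]
Old median = -1
Insert x = -10
Old length odd (7). Middle was index 3 = -1.
New length even (8). New median = avg of two middle elements.
x = -10: 0 elements are < x, 7 elements are > x.
New sorted list: [-10, -9, -8, -7, -1, 15, 17, 34]
New median = -4

Answer: -4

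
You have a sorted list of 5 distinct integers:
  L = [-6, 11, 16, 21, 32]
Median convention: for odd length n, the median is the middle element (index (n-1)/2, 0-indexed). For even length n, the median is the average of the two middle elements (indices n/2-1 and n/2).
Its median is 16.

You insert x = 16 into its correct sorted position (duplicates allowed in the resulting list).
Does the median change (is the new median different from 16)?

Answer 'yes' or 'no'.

Answer: no

Derivation:
Old median = 16
Insert x = 16
New median = 16
Changed? no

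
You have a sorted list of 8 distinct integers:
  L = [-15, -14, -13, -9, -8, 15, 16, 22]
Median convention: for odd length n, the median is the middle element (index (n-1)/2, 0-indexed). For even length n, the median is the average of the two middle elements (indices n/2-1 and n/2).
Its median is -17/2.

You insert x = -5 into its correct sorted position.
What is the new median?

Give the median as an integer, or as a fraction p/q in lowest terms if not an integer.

Answer: -8

Derivation:
Old list (sorted, length 8): [-15, -14, -13, -9, -8, 15, 16, 22]
Old median = -17/2
Insert x = -5
Old length even (8). Middle pair: indices 3,4 = -9,-8.
New length odd (9). New median = single middle element.
x = -5: 5 elements are < x, 3 elements are > x.
New sorted list: [-15, -14, -13, -9, -8, -5, 15, 16, 22]
New median = -8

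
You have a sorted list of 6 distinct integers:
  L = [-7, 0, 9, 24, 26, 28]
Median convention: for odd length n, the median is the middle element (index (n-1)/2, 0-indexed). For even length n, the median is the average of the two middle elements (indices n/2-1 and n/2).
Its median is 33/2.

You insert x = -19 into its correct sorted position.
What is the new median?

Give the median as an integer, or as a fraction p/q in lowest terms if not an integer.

Answer: 9

Derivation:
Old list (sorted, length 6): [-7, 0, 9, 24, 26, 28]
Old median = 33/2
Insert x = -19
Old length even (6). Middle pair: indices 2,3 = 9,24.
New length odd (7). New median = single middle element.
x = -19: 0 elements are < x, 6 elements are > x.
New sorted list: [-19, -7, 0, 9, 24, 26, 28]
New median = 9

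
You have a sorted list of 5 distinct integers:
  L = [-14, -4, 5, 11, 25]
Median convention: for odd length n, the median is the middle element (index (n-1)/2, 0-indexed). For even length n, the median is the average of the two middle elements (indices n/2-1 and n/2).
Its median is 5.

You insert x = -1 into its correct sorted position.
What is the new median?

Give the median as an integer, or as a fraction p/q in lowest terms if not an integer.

Answer: 2

Derivation:
Old list (sorted, length 5): [-14, -4, 5, 11, 25]
Old median = 5
Insert x = -1
Old length odd (5). Middle was index 2 = 5.
New length even (6). New median = avg of two middle elements.
x = -1: 2 elements are < x, 3 elements are > x.
New sorted list: [-14, -4, -1, 5, 11, 25]
New median = 2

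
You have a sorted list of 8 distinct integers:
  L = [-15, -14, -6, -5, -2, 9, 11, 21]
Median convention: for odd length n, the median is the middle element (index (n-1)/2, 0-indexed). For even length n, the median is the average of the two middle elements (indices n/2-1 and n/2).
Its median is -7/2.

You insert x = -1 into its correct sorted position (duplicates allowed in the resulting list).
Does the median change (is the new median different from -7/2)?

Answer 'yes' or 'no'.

Answer: yes

Derivation:
Old median = -7/2
Insert x = -1
New median = -2
Changed? yes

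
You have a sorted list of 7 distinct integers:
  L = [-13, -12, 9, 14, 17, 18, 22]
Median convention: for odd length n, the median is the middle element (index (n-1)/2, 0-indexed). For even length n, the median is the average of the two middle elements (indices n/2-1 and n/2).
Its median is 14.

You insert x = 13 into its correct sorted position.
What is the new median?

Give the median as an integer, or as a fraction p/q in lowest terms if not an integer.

Old list (sorted, length 7): [-13, -12, 9, 14, 17, 18, 22]
Old median = 14
Insert x = 13
Old length odd (7). Middle was index 3 = 14.
New length even (8). New median = avg of two middle elements.
x = 13: 3 elements are < x, 4 elements are > x.
New sorted list: [-13, -12, 9, 13, 14, 17, 18, 22]
New median = 27/2

Answer: 27/2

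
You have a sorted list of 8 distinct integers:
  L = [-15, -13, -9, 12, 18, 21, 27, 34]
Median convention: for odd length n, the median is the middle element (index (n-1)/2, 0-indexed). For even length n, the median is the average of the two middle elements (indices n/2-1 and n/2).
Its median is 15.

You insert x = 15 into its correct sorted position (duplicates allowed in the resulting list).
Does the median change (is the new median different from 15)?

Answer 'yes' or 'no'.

Answer: no

Derivation:
Old median = 15
Insert x = 15
New median = 15
Changed? no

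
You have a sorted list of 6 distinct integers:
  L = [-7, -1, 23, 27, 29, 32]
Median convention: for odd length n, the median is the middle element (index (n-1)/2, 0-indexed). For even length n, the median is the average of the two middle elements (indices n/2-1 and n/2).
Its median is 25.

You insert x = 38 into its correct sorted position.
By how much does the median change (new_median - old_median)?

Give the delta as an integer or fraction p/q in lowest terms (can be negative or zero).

Answer: 2

Derivation:
Old median = 25
After inserting x = 38: new sorted = [-7, -1, 23, 27, 29, 32, 38]
New median = 27
Delta = 27 - 25 = 2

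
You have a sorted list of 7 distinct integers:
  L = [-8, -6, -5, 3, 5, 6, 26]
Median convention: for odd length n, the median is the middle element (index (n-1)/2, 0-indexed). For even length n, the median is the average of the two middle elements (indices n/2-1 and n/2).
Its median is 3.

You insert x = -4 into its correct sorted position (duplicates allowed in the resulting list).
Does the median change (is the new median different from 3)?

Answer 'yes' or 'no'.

Answer: yes

Derivation:
Old median = 3
Insert x = -4
New median = -1/2
Changed? yes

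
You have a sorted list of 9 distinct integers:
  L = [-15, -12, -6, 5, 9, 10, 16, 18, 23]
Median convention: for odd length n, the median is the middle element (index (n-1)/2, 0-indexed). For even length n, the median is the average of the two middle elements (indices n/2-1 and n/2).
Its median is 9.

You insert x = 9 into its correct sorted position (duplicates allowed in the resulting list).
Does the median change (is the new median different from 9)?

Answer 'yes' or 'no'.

Old median = 9
Insert x = 9
New median = 9
Changed? no

Answer: no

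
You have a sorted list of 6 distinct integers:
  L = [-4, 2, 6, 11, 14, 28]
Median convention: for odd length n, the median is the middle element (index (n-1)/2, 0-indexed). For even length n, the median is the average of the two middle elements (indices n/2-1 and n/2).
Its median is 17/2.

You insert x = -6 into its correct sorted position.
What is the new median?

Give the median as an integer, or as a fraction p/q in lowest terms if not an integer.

Old list (sorted, length 6): [-4, 2, 6, 11, 14, 28]
Old median = 17/2
Insert x = -6
Old length even (6). Middle pair: indices 2,3 = 6,11.
New length odd (7). New median = single middle element.
x = -6: 0 elements are < x, 6 elements are > x.
New sorted list: [-6, -4, 2, 6, 11, 14, 28]
New median = 6

Answer: 6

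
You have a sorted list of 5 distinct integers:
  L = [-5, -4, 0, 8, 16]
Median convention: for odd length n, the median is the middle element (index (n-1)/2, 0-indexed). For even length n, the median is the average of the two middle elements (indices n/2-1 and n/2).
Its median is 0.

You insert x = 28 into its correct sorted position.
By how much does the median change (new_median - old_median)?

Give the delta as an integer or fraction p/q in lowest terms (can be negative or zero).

Old median = 0
After inserting x = 28: new sorted = [-5, -4, 0, 8, 16, 28]
New median = 4
Delta = 4 - 0 = 4

Answer: 4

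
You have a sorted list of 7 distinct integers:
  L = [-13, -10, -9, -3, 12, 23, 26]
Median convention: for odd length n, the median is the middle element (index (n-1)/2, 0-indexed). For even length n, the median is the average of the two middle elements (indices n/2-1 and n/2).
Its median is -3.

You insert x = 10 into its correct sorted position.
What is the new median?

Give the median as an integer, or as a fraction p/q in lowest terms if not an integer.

Old list (sorted, length 7): [-13, -10, -9, -3, 12, 23, 26]
Old median = -3
Insert x = 10
Old length odd (7). Middle was index 3 = -3.
New length even (8). New median = avg of two middle elements.
x = 10: 4 elements are < x, 3 elements are > x.
New sorted list: [-13, -10, -9, -3, 10, 12, 23, 26]
New median = 7/2

Answer: 7/2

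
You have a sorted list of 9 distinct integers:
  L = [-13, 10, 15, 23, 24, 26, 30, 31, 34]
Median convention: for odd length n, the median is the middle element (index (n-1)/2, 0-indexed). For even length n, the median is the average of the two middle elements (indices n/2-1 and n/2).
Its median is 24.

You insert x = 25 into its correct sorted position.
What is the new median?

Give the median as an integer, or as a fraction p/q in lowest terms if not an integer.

Old list (sorted, length 9): [-13, 10, 15, 23, 24, 26, 30, 31, 34]
Old median = 24
Insert x = 25
Old length odd (9). Middle was index 4 = 24.
New length even (10). New median = avg of two middle elements.
x = 25: 5 elements are < x, 4 elements are > x.
New sorted list: [-13, 10, 15, 23, 24, 25, 26, 30, 31, 34]
New median = 49/2

Answer: 49/2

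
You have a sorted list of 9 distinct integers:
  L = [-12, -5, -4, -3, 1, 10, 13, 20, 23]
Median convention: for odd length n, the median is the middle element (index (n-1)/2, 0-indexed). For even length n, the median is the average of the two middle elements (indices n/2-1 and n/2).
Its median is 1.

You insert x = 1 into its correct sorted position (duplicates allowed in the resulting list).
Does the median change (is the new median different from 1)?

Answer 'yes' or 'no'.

Answer: no

Derivation:
Old median = 1
Insert x = 1
New median = 1
Changed? no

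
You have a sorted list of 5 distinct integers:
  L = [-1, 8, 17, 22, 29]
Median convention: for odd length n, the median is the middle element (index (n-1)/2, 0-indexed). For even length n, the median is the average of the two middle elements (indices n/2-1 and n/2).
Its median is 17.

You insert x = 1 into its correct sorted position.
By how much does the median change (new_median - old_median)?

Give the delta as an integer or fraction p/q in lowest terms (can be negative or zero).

Old median = 17
After inserting x = 1: new sorted = [-1, 1, 8, 17, 22, 29]
New median = 25/2
Delta = 25/2 - 17 = -9/2

Answer: -9/2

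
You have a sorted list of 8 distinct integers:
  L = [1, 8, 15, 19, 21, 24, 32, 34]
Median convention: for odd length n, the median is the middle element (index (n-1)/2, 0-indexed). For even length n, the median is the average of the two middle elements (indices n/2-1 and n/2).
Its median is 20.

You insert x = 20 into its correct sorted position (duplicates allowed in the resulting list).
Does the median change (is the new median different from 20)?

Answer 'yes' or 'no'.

Old median = 20
Insert x = 20
New median = 20
Changed? no

Answer: no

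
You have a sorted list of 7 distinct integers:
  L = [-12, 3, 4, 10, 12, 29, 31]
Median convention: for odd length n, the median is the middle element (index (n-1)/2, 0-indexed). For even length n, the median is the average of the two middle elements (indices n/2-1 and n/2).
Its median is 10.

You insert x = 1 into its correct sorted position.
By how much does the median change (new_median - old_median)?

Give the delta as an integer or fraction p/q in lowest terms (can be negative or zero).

Old median = 10
After inserting x = 1: new sorted = [-12, 1, 3, 4, 10, 12, 29, 31]
New median = 7
Delta = 7 - 10 = -3

Answer: -3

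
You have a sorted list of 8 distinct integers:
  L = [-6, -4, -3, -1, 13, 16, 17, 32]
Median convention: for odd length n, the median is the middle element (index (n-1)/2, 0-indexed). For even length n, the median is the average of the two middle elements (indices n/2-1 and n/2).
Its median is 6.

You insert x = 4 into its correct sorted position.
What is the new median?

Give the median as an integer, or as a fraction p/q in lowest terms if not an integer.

Answer: 4

Derivation:
Old list (sorted, length 8): [-6, -4, -3, -1, 13, 16, 17, 32]
Old median = 6
Insert x = 4
Old length even (8). Middle pair: indices 3,4 = -1,13.
New length odd (9). New median = single middle element.
x = 4: 4 elements are < x, 4 elements are > x.
New sorted list: [-6, -4, -3, -1, 4, 13, 16, 17, 32]
New median = 4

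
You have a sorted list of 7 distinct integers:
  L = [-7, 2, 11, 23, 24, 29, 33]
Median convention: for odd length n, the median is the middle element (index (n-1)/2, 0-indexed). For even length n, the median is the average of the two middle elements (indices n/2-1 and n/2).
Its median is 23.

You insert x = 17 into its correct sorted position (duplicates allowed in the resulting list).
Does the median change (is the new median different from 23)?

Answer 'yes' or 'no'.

Answer: yes

Derivation:
Old median = 23
Insert x = 17
New median = 20
Changed? yes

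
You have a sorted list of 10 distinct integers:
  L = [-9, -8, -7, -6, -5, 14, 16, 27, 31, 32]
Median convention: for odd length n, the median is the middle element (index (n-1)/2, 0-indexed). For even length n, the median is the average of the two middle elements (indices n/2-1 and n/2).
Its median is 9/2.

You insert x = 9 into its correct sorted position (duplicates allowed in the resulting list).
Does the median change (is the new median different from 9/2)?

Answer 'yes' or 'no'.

Answer: yes

Derivation:
Old median = 9/2
Insert x = 9
New median = 9
Changed? yes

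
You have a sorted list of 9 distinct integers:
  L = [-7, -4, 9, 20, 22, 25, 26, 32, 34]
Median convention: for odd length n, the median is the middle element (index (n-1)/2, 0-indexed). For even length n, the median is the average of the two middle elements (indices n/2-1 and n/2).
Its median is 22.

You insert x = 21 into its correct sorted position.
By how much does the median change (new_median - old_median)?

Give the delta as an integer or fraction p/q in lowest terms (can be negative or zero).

Old median = 22
After inserting x = 21: new sorted = [-7, -4, 9, 20, 21, 22, 25, 26, 32, 34]
New median = 43/2
Delta = 43/2 - 22 = -1/2

Answer: -1/2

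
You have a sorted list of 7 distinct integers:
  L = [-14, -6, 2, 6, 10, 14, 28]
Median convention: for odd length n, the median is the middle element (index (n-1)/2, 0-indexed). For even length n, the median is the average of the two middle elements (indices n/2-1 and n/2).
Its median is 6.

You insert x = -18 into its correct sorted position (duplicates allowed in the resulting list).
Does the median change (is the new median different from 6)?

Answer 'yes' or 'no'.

Answer: yes

Derivation:
Old median = 6
Insert x = -18
New median = 4
Changed? yes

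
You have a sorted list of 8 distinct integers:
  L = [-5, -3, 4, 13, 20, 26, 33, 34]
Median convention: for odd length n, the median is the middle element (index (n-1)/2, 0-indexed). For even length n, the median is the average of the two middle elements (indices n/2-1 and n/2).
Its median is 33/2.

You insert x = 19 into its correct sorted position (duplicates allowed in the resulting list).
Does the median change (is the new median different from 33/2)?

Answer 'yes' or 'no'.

Old median = 33/2
Insert x = 19
New median = 19
Changed? yes

Answer: yes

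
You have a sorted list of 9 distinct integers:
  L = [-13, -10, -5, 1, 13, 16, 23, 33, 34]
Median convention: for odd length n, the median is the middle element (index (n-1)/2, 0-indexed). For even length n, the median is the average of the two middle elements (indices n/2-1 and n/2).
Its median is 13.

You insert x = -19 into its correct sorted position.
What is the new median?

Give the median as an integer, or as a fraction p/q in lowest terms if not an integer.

Answer: 7

Derivation:
Old list (sorted, length 9): [-13, -10, -5, 1, 13, 16, 23, 33, 34]
Old median = 13
Insert x = -19
Old length odd (9). Middle was index 4 = 13.
New length even (10). New median = avg of two middle elements.
x = -19: 0 elements are < x, 9 elements are > x.
New sorted list: [-19, -13, -10, -5, 1, 13, 16, 23, 33, 34]
New median = 7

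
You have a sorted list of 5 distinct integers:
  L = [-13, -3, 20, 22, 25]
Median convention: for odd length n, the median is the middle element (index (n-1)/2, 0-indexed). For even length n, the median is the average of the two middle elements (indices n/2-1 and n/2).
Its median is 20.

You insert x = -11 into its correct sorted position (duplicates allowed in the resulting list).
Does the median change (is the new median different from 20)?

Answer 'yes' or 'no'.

Old median = 20
Insert x = -11
New median = 17/2
Changed? yes

Answer: yes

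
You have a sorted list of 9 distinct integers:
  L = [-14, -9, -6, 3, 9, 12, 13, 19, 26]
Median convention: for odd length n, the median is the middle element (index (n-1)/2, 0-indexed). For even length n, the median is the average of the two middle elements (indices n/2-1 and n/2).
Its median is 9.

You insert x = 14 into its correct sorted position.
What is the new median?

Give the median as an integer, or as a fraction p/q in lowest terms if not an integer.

Old list (sorted, length 9): [-14, -9, -6, 3, 9, 12, 13, 19, 26]
Old median = 9
Insert x = 14
Old length odd (9). Middle was index 4 = 9.
New length even (10). New median = avg of two middle elements.
x = 14: 7 elements are < x, 2 elements are > x.
New sorted list: [-14, -9, -6, 3, 9, 12, 13, 14, 19, 26]
New median = 21/2

Answer: 21/2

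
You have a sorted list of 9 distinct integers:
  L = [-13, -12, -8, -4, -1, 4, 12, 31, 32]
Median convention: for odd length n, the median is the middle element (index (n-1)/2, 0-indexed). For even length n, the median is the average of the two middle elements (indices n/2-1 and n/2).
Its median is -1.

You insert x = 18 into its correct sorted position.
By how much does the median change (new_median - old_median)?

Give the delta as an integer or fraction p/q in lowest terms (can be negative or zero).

Answer: 5/2

Derivation:
Old median = -1
After inserting x = 18: new sorted = [-13, -12, -8, -4, -1, 4, 12, 18, 31, 32]
New median = 3/2
Delta = 3/2 - -1 = 5/2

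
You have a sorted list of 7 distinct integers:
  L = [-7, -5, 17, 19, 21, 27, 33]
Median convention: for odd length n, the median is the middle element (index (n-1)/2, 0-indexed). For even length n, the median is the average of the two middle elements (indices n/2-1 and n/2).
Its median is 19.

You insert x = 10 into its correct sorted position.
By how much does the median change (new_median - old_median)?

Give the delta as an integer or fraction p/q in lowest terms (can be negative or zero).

Answer: -1

Derivation:
Old median = 19
After inserting x = 10: new sorted = [-7, -5, 10, 17, 19, 21, 27, 33]
New median = 18
Delta = 18 - 19 = -1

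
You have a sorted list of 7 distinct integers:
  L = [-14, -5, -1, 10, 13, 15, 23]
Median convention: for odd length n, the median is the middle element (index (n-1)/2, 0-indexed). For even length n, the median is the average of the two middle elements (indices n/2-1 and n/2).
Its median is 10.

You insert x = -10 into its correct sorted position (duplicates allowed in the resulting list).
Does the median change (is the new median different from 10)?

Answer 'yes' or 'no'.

Answer: yes

Derivation:
Old median = 10
Insert x = -10
New median = 9/2
Changed? yes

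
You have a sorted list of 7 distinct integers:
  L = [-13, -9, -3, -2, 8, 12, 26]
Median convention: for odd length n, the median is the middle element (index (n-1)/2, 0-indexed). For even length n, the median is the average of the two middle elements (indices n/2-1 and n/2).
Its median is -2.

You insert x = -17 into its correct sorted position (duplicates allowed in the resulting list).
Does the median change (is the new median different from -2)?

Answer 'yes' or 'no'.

Answer: yes

Derivation:
Old median = -2
Insert x = -17
New median = -5/2
Changed? yes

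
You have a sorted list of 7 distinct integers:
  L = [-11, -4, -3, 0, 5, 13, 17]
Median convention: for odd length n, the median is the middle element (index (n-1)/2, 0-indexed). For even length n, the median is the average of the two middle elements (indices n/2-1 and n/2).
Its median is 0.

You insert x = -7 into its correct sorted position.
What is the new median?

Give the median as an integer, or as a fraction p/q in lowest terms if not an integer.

Old list (sorted, length 7): [-11, -4, -3, 0, 5, 13, 17]
Old median = 0
Insert x = -7
Old length odd (7). Middle was index 3 = 0.
New length even (8). New median = avg of two middle elements.
x = -7: 1 elements are < x, 6 elements are > x.
New sorted list: [-11, -7, -4, -3, 0, 5, 13, 17]
New median = -3/2

Answer: -3/2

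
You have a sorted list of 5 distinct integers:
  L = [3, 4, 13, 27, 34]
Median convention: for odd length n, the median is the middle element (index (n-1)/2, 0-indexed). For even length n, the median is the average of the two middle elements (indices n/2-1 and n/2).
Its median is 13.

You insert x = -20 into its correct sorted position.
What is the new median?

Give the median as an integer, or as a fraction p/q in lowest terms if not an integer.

Old list (sorted, length 5): [3, 4, 13, 27, 34]
Old median = 13
Insert x = -20
Old length odd (5). Middle was index 2 = 13.
New length even (6). New median = avg of two middle elements.
x = -20: 0 elements are < x, 5 elements are > x.
New sorted list: [-20, 3, 4, 13, 27, 34]
New median = 17/2

Answer: 17/2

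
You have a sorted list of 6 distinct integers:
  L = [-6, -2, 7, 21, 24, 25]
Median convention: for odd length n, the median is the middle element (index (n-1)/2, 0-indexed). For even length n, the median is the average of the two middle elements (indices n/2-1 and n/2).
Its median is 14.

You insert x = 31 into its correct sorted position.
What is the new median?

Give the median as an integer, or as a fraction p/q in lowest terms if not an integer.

Answer: 21

Derivation:
Old list (sorted, length 6): [-6, -2, 7, 21, 24, 25]
Old median = 14
Insert x = 31
Old length even (6). Middle pair: indices 2,3 = 7,21.
New length odd (7). New median = single middle element.
x = 31: 6 elements are < x, 0 elements are > x.
New sorted list: [-6, -2, 7, 21, 24, 25, 31]
New median = 21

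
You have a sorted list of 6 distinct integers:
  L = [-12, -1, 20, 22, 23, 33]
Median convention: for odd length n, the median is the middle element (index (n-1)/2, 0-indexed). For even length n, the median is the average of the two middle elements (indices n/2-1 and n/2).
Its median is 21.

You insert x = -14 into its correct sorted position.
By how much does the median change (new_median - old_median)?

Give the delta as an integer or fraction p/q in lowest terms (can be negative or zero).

Answer: -1

Derivation:
Old median = 21
After inserting x = -14: new sorted = [-14, -12, -1, 20, 22, 23, 33]
New median = 20
Delta = 20 - 21 = -1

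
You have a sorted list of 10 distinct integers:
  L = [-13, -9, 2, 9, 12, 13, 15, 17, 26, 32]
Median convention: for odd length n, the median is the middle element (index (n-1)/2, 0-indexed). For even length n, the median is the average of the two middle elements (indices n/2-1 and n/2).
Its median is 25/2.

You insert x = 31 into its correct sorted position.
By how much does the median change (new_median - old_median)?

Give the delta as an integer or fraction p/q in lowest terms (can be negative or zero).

Answer: 1/2

Derivation:
Old median = 25/2
After inserting x = 31: new sorted = [-13, -9, 2, 9, 12, 13, 15, 17, 26, 31, 32]
New median = 13
Delta = 13 - 25/2 = 1/2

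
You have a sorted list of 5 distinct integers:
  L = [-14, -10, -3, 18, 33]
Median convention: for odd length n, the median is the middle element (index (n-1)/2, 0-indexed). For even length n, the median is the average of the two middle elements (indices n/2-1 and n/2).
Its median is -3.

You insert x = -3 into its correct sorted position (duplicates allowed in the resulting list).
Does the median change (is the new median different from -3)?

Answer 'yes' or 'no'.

Old median = -3
Insert x = -3
New median = -3
Changed? no

Answer: no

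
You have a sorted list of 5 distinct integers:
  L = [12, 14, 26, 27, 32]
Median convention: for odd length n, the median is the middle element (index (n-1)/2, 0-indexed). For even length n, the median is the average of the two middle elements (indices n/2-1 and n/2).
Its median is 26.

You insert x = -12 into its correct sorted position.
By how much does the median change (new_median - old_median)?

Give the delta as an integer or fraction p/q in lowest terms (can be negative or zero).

Old median = 26
After inserting x = -12: new sorted = [-12, 12, 14, 26, 27, 32]
New median = 20
Delta = 20 - 26 = -6

Answer: -6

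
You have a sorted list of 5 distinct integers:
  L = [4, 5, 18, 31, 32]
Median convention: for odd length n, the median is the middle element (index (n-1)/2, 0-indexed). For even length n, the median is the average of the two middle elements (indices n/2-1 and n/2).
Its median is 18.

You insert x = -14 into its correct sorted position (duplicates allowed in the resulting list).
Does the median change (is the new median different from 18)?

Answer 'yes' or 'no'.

Answer: yes

Derivation:
Old median = 18
Insert x = -14
New median = 23/2
Changed? yes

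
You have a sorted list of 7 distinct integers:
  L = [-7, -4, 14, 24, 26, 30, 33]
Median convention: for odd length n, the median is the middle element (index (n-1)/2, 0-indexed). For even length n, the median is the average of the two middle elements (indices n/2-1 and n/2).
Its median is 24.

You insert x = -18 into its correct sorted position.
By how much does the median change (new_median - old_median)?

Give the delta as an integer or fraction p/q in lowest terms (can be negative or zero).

Answer: -5

Derivation:
Old median = 24
After inserting x = -18: new sorted = [-18, -7, -4, 14, 24, 26, 30, 33]
New median = 19
Delta = 19 - 24 = -5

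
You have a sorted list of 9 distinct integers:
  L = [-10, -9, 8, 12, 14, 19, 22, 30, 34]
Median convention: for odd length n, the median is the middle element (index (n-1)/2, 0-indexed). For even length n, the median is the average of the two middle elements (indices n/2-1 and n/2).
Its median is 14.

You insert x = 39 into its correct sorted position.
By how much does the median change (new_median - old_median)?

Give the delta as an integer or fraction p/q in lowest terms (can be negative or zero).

Answer: 5/2

Derivation:
Old median = 14
After inserting x = 39: new sorted = [-10, -9, 8, 12, 14, 19, 22, 30, 34, 39]
New median = 33/2
Delta = 33/2 - 14 = 5/2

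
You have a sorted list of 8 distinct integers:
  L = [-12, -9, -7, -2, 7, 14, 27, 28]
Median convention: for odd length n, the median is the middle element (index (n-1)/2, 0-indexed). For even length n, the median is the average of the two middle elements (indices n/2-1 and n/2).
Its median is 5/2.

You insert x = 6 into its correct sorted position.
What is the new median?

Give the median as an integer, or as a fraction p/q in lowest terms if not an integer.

Old list (sorted, length 8): [-12, -9, -7, -2, 7, 14, 27, 28]
Old median = 5/2
Insert x = 6
Old length even (8). Middle pair: indices 3,4 = -2,7.
New length odd (9). New median = single middle element.
x = 6: 4 elements are < x, 4 elements are > x.
New sorted list: [-12, -9, -7, -2, 6, 7, 14, 27, 28]
New median = 6

Answer: 6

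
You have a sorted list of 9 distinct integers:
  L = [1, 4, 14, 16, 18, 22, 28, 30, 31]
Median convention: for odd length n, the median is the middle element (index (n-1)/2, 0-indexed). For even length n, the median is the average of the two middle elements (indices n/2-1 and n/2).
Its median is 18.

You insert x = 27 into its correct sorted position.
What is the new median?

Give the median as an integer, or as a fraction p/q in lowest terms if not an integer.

Answer: 20

Derivation:
Old list (sorted, length 9): [1, 4, 14, 16, 18, 22, 28, 30, 31]
Old median = 18
Insert x = 27
Old length odd (9). Middle was index 4 = 18.
New length even (10). New median = avg of two middle elements.
x = 27: 6 elements are < x, 3 elements are > x.
New sorted list: [1, 4, 14, 16, 18, 22, 27, 28, 30, 31]
New median = 20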